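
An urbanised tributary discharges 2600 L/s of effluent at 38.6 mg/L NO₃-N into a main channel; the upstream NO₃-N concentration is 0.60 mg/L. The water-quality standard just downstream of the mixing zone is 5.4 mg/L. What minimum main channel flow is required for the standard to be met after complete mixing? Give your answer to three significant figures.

Set C_mix = 5.4: (Q·0.6000 + 2600·38.60) / (Q + 2600) = 5.4
→ Q = 2600·(38.60 − 5.4)/(5.4 − 0.6000) = 17980 L/s.

18000 L/s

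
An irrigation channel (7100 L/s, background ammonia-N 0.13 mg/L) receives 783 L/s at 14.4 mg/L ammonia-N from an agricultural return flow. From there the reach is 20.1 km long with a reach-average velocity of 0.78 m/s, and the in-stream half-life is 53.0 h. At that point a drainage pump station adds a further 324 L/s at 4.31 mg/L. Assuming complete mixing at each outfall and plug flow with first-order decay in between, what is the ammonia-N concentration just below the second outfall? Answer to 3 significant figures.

1.52 mg/L

Conservation of mass: C = (7100·0.1300 + 783.0·14.40) / 7883 = 12200/7883 = 1.547 mg/L; combined flow 7883 L/s.
Travel time t = 20.1·1000 / 0.78 = 25770 s = 7.158 h.
Half-life 53.0 h → k = ln 2 / 53.0 = 0.01308 h⁻¹ = 0.3139 d⁻¹.
Applying C = C₀e^(−kt): 1.547 × 0.9106 = 1.409 mg/L.
Second outfall: C = (7883·1.409 + 324.0·4.310)/8207 = 1.524 mg/L.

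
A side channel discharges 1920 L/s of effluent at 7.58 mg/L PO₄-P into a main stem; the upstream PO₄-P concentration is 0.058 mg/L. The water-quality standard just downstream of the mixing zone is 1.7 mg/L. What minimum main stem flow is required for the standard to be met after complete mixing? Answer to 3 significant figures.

6880 L/s

Set C_mix = 1.7: (Q·0.05800 + 1920·7.580) / (Q + 1920) = 1.7
→ Q = 1920·(7.580 − 1.7)/(1.7 − 0.05800) = 6876 L/s.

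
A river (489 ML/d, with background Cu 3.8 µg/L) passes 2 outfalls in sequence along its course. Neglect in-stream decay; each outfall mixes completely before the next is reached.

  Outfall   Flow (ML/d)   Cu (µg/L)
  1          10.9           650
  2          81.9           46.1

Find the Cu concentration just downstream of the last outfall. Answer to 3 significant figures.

21.9 µg/L

Outfall 1: combined Q = 499.9 ML/d; C = (489.0·3.800 + 10.90·650.0)/499.9 = 17.89 µg/L.
Outfall 2: combined Q = 581.8 ML/d; C = (499.9·17.89 + 81.90·46.10)/581.8 = 21.86 µg/L.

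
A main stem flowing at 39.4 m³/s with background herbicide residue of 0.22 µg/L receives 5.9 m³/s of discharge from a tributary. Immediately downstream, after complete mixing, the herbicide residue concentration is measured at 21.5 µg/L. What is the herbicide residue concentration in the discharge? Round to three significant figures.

Mass balance: 39.40·0.2200 + 5.900·Cₑ = 45.30·21.50
→ Cₑ = (45.30·21.50 − 39.40·0.2200) / 5.900 = 163.6 µg/L.

164 µg/L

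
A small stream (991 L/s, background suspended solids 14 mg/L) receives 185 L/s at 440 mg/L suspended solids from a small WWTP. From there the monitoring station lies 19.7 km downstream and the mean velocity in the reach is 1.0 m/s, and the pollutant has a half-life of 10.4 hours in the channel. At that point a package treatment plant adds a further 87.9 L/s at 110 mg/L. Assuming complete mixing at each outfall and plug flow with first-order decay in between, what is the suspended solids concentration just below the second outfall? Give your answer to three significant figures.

Conservation of mass: C = (991.0·14.00 + 185.0·440.0) / 1176 = 95270/1176 = 81.02 mg/L; combined flow 1176 L/s.
Travel time t = 19.7·1000 / 1.0 = 19700 s = 5.472 h.
Half-life 10.4 h → k = ln 2 / 10.4 = 0.06665 h⁻¹ = 1.600 d⁻¹.
First-order decay: C = 81.02·exp(−k·t) = 81.02·0.6944 = 56.26 mg/L.
At the second outfall, C = (1176·56.26 + 87.90·110.0) / (1176 + 87.90) = 59.99 mg/L.

60.0 mg/L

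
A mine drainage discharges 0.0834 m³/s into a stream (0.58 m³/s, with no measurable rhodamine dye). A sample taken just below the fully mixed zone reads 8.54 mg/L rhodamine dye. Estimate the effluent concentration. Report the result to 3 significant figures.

67.9 mg/L

Mass balance: 0.5800·0 + 0.08340·Cₑ = 0.6634·8.540
→ Cₑ = (0.6634·8.540 − 0.5800·0) / 0.08340 = 67.93 mg/L.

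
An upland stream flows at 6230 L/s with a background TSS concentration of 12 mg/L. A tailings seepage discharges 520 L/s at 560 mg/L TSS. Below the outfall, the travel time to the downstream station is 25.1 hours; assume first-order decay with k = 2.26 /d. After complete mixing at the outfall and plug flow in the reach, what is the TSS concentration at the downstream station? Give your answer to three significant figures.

5.10 mg/L

Conservation of mass: C = (6230·12.00 + 520.0·560.0) / 6750 = 366000/6750 = 54.22 mg/L.
Decay over the reach: 54.22·exp(−kt) = 54.22·0.09408 = 5.101 mg/L.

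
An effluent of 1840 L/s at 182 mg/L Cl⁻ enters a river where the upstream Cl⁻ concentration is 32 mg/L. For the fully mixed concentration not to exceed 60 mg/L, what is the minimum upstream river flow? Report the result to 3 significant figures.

8020 L/s

Set C_mix = 60: (Q·32.00 + 1840·182.0) / (Q + 1840) = 60
→ Q = 1840·(182.0 − 60)/(60 − 32.00) = 8017 L/s.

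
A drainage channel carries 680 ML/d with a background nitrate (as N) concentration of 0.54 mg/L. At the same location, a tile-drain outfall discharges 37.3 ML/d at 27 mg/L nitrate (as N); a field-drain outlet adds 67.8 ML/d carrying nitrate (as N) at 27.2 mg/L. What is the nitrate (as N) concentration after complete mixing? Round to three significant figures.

Mixed concentration C = ΣQC/ΣQ = (680.0·0.5400 + 37.30·27.00 + 67.80·27.20) / 785.1 = 3218/785.1 = 4.099 mg/L.

4.10 mg/L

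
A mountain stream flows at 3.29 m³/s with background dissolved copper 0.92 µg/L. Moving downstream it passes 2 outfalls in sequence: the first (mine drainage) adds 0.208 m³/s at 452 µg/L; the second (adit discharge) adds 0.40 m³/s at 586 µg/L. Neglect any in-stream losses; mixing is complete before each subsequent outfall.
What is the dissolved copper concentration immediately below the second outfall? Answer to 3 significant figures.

Below outfall 1: Q → 3.498 m³/s, C = (3.290·0.9200 + 0.2080·452.0)/3.498 = 27.74 µg/L.
Below outfall 2: Q → 3.898 m³/s, C = (3.498·27.74 + 0.4000·586.0)/3.898 = 85.03 µg/L.

85.0 µg/L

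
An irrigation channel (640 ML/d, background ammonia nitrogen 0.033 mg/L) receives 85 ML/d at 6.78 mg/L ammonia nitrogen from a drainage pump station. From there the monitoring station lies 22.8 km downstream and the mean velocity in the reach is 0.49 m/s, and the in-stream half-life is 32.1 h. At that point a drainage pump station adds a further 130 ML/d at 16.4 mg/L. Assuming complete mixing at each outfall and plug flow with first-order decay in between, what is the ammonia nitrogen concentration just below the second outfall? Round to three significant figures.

3.02 mg/L

Conservation of mass: C = (640.0·0.03300 + 85.00·6.780) / 725.0 = 597.4/725.0 = 0.8240 mg/L; combined flow 725.0 ML/d.
Travel time t = 22.8·1000 / 0.49 = 46530 s = 12.93 h.
Half-life 32.1 h → k = ln 2 / 32.1 = 0.02159 h⁻¹ = 0.5182 d⁻¹.
Applying C = C₀e^(−kt): 0.8240 × 0.7565 = 0.6233 mg/L.
Second outfall: C = (725.0·0.6233 + 130.0·16.40)/855.0 = 3.022 mg/L.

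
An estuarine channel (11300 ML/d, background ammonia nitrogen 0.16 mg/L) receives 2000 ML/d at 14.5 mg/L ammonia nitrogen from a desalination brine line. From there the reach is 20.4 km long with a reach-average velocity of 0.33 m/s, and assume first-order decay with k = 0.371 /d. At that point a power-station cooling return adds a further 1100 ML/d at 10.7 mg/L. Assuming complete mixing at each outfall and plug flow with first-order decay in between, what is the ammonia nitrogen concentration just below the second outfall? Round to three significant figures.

2.46 mg/L

Conservation of mass: C = (11300·0.1600 + 2000·14.50) / 13300 = 30810/13300 = 2.316 mg/L; combined flow 13300 ML/d.
Travel time t = 20.4·1000 / 0.33 = 61820 s = 17.17 h.
Applying C = C₀e^(−kt): 2.316 × 0.7669 = 1.776 mg/L.
At the second outfall, C = (13300·1.776 + 1100·10.70) / (13300 + 1100) = 2.458 mg/L.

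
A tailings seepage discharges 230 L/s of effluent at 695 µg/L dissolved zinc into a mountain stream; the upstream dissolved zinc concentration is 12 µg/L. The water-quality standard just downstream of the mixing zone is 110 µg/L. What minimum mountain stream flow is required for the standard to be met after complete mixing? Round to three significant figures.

Set C_mix = 110: (Q·12.00 + 230.0·695.0) / (Q + 230.0) = 110
→ Q = 230.0·(695.0 − 110)/(110 − 12.00) = 1373 L/s.

1370 L/s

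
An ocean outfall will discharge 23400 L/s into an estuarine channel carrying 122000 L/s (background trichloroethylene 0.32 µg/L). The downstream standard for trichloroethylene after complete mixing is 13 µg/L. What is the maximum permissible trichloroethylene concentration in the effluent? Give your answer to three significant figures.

79.1 µg/L

At the limit, (Qr·Cr + Qe·Cₑ)/(Qr + Qe) = 13:
Cₑ = (145400·13 − 122000·0.3200) / 23400 = 79.11 µg/L.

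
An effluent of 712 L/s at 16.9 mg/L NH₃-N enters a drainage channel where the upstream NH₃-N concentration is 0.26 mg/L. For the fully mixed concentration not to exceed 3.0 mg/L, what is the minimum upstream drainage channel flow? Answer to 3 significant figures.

Set C_mix = 3.0: (Q·0.2600 + 712.0·16.90) / (Q + 712.0) = 3.0
→ Q = 712.0·(16.90 − 3.0)/(3.0 − 0.2600) = 3612 L/s.

3610 L/s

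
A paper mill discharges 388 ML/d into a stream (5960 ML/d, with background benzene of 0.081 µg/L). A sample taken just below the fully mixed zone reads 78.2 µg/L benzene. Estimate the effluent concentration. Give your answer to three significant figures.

1280 µg/L

Mass balance: 5960·0.08100 + 388.0·Cₑ = 6348·78.20
→ Cₑ = (6348·78.20 − 5960·0.08100) / 388.0 = 1278 µg/L.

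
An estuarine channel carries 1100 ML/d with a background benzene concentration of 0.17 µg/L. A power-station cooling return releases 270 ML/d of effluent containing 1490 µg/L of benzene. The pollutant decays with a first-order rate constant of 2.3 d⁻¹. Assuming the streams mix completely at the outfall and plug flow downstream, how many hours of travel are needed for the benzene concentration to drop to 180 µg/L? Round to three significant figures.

5.11 h

Mass balance: C = (1100·0.1700 + 270.0·1490) / 1370 = 402500/1370 = 293.8 µg/L.
293.8·exp(−k·t) = 180 → t = ln(293.8/180)/k = 18400 s = 5.112 h.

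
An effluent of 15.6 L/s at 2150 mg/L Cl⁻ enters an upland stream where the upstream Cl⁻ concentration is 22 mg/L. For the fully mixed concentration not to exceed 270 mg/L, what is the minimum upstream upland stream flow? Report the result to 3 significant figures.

118 L/s

Set C_mix = 270: (Q·22.00 + 15.60·2150) / (Q + 15.60) = 270
→ Q = 15.60·(2150 − 270)/(270 − 22.00) = 118.3 L/s.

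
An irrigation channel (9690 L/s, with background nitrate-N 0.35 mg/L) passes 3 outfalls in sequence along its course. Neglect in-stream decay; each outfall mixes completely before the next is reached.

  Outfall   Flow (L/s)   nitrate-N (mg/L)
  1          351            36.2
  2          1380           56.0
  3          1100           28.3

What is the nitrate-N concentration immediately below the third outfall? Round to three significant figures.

9.94 mg/L

After outfall 1: Q = 9690 + 351.0 = 10040 L/s; C = (9690·0.3500 + 351.0·36.20)/10040 = 1.603 mg/L.
After outfall 2: Q = 10040 + 1380 = 11420 L/s; C = (10040·1.603 + 1380·56.00)/11420 = 8.176 mg/L.
After outfall 3: Q = 11420 + 1100 = 12520 L/s; C = (11420·8.176 + 1100·28.30)/12520 = 9.944 mg/L.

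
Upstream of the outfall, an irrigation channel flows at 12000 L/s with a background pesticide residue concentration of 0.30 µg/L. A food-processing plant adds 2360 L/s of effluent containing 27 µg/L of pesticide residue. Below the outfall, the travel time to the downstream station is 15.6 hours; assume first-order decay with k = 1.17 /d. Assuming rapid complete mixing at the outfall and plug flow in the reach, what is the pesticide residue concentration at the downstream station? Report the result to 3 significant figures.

Flow-weighted average: C = (12000·0.3000 + 2360·27.00) / 14360 = 67320/14360 = 4.688 µg/L.
First-order decay: C = 4.688·exp(−k·t) = 4.688·0.4674 = 2.191 µg/L.

2.19 µg/L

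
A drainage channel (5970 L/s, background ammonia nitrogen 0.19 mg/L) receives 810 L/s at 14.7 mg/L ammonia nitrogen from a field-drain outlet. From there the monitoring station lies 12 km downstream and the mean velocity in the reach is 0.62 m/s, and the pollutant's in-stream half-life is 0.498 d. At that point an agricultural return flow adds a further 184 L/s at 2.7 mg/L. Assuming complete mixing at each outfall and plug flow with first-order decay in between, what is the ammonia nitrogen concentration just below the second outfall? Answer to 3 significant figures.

Mixed concentration C = ΣQC/ΣQ = (5970·0.1900 + 810.0·14.70) / 6780 = 13040/6780 = 1.923 mg/L; combined flow 6780 L/s.
Travel time t = 12·1000 / 0.62 = 19350 s = 5.376 h.
Half-life 0.498 d → k = ln 2 / 0.498 = 1.392 d⁻¹.
Decay over the reach: 1.923·exp(−kt) = 1.923·0.7321 = 1.408 mg/L.
At the second outfall, C = (6780·1.408 + 184.0·2.700) / (6780 + 184.0) = 1.442 mg/L.

1.44 mg/L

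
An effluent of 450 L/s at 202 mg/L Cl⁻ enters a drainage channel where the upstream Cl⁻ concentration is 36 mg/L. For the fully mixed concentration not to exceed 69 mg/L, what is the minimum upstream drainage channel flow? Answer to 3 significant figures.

Set C_mix = 69: (Q·36.00 + 450.0·202.0) / (Q + 450.0) = 69
→ Q = 450.0·(202.0 − 69)/(69 − 36.00) = 1814 L/s.

1810 L/s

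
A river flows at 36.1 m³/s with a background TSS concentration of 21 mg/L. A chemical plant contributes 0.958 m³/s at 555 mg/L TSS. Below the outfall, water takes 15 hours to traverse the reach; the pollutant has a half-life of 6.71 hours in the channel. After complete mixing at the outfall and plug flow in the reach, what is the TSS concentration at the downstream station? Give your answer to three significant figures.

7.39 mg/L

Mixed concentration C = ΣQC/ΣQ = (36.10·21.00 + 0.9580·555.0) / 37.06 = 1290/37.06 = 34.80 mg/L.
Half-life 6.71 h → k = ln 2 / 6.71 = 0.1033 h⁻¹ = 2.479 d⁻¹.
Decay over the reach: 34.80·exp(−kt) = 34.80·0.2124 = 7.391 mg/L.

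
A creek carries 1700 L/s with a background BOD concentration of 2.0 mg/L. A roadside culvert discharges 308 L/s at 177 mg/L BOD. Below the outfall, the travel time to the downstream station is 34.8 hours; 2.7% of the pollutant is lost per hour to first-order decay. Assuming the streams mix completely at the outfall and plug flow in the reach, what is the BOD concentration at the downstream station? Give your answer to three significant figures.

After mixing, C = (1700·2.000 + 308.0·177.0) / 2008 = 57920/2008 = 28.84 mg/L.
2.7%/h lost → k = −ln(1 − 0.027) = 0.02737 h⁻¹.
Decay over the reach: 28.84·exp(−kt) = 28.84·0.3858 = 11.13 mg/L.

11.1 mg/L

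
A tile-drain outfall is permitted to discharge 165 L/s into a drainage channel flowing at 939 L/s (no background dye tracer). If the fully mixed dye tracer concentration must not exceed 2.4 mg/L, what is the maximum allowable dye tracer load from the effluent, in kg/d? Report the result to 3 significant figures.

Mass balance at the limit: 939.0·0 + 165.0·Cₑ = 1104·2.4 → Cₑ = 16.06 mg/L.
165.0 L/s = 0.1650 m³/s. Load = 0.1650 m³/s × 16.06 g/m³ × 86 400 s/d = 228.9 kg/d.

229 kg/d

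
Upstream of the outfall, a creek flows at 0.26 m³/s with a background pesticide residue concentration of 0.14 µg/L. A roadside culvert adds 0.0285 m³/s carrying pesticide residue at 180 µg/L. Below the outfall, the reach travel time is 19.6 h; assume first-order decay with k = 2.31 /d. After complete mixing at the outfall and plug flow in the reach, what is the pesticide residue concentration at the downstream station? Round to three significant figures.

Mixed concentration C = ΣQC/ΣQ = (0.2600·0.1400 + 0.02850·180.0) / 0.2885 = 5.166/0.2885 = 17.91 µg/L.
First-order decay: C = 17.91·exp(−k·t) = 17.91·0.1516 = 2.715 µg/L.

2.71 µg/L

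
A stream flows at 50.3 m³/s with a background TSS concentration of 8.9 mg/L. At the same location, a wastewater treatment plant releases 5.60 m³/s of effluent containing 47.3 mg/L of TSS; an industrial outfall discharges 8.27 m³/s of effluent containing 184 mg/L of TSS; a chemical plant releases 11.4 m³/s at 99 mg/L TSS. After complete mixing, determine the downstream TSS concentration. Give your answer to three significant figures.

44.5 mg/L

Conservation of mass: C = (50.30·8.900 + 5.600·47.30 + 8.270·184.0 + 11.40·99.00) / 75.57 = 3363/75.57 = 44.50 mg/L.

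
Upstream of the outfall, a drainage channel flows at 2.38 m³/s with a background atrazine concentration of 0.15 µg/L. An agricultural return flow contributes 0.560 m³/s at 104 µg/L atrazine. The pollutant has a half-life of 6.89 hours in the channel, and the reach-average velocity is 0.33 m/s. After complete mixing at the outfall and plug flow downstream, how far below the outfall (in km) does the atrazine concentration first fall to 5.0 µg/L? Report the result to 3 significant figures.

Mixed concentration C = ΣQC/ΣQ = (2.380·0.1500 + 0.5600·104.0) / 2.940 = 58.60/2.940 = 19.93 µg/L.
Half-life 6.89 h → k = ln 2 / 6.89 = 0.1006 h⁻¹ = 2.414 d⁻¹.
Set 19.93·exp(−k·t) = 5.0 → t = ln(19.93/5.0)/k = 49480 s = 13.75 h.
Distance = v·t = 0.33·49480 = 16330 m = 16.33 km.

16.3 km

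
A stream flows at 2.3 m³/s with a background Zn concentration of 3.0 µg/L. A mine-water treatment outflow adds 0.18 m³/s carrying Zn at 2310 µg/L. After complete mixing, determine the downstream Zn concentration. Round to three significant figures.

Mixed concentration C = ΣQC/ΣQ = (2.300·3.000 + 0.1800·2310) / 2.480 = 422.7/2.480 = 170.4 µg/L.

170 µg/L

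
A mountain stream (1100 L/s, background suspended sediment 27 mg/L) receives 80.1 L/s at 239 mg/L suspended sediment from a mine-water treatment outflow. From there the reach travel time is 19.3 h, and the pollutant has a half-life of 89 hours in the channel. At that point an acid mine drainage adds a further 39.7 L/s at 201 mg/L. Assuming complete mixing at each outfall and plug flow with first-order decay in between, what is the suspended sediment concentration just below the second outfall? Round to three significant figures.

41.0 mg/L

Mass balance: C = (1100·27.00 + 80.10·239.0) / 1180 = 48840/1180 = 41.39 mg/L; combined flow 1180 L/s.
Half-life 89 h → k = ln 2 / 89 = 0.007788 h⁻¹ = 0.1869 d⁻¹.
First-order decay: C = 41.39·exp(−k·t) = 41.39·0.8604 = 35.61 mg/L.
Second outfall: C = (1180·35.61 + 39.70·201.0)/1220 = 41.00 mg/L.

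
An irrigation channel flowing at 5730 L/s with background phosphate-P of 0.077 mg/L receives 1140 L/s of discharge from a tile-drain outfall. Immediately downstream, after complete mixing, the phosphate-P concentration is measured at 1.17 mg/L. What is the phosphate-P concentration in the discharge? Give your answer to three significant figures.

Mass balance: 5730·0.07700 + 1140·Cₑ = 6870·1.170
→ Cₑ = (6870·1.170 − 5730·0.07700) / 1140 = 6.664 mg/L.

6.66 mg/L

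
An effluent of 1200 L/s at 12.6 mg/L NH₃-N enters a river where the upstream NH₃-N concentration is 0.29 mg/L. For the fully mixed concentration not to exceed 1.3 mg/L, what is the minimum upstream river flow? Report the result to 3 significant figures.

Set C_mix = 1.3: (Q·0.2900 + 1200·12.60) / (Q + 1200) = 1.3
→ Q = 1200·(12.60 − 1.3)/(1.3 − 0.2900) = 13430 L/s.

13400 L/s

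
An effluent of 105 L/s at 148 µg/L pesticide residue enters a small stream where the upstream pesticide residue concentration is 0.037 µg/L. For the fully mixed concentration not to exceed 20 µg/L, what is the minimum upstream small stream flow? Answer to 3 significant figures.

Set C_mix = 20: (Q·0.03700 + 105.0·148.0) / (Q + 105.0) = 20
→ Q = 105.0·(148.0 − 20)/(20 − 0.03700) = 673.2 L/s.

673 L/s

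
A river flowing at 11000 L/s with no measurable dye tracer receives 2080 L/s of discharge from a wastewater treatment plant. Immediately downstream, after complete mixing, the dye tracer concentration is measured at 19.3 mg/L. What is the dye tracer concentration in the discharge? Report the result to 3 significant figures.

121 mg/L

Mass balance: 11000·0 + 2080·Cₑ = 13080·19.30
→ Cₑ = (13080·19.30 − 11000·0) / 2080 = 121.4 mg/L.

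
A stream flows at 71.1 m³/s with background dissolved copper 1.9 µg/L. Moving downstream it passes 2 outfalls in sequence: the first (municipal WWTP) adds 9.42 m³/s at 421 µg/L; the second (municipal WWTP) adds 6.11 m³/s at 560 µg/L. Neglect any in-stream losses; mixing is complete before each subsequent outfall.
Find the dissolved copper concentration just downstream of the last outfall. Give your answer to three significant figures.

86.8 µg/L

Outfall 1: combined Q = 80.52 m³/s; C = (71.10·1.900 + 9.420·421.0)/80.52 = 50.93 µg/L.
Outfall 2: combined Q = 86.63 m³/s; C = (80.52·50.93 + 6.110·560.0)/86.63 = 86.83 µg/L.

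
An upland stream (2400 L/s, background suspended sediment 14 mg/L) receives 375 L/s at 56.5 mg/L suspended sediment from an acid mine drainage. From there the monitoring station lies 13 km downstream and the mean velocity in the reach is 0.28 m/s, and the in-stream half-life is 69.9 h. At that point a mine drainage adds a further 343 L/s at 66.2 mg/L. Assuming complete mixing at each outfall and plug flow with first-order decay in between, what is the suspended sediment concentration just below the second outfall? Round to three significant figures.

22.7 mg/L

Flow-weighted average: C = (2400·14.00 + 375.0·56.50) / 2775 = 54790/2775 = 19.74 mg/L; combined flow 2775 L/s.
Travel time t = 13·1000 / 0.28 = 46430 s = 12.90 h.
Half-life 69.9 h → k = ln 2 / 69.9 = 0.009916 h⁻¹ = 0.2380 d⁻¹.
First-order decay: C = 19.74·exp(−k·t) = 19.74·0.8800 = 17.37 mg/L.
Second outfall: C = (2775·17.37 + 343.0·66.20)/3118 = 22.74 mg/L.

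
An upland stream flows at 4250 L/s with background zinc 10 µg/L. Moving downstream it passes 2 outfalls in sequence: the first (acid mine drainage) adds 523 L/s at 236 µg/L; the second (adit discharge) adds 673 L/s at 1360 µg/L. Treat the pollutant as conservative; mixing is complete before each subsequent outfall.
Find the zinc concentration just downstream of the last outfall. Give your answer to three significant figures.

Below outfall 1: Q → 4773 L/s, C = (4250·10.00 + 523.0·236.0)/4773 = 34.76 µg/L.
Below outfall 2: Q → 5446 L/s, C = (4773·34.76 + 673.0·1360)/5446 = 198.5 µg/L.

199 µg/L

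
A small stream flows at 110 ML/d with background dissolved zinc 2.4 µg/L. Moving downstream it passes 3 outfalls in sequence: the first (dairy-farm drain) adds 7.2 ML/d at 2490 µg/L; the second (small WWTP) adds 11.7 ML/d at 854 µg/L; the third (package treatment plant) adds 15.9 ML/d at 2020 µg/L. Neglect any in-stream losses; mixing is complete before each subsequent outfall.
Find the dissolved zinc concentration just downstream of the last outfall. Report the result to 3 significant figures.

Below outfall 1: Q → 117.2 ML/d, C = (110.0·2.400 + 7.200·2490)/117.2 = 155.2 µg/L.
Below outfall 2: Q → 128.9 ML/d, C = (117.2·155.2 + 11.70·854.0)/128.9 = 218.6 µg/L.
Below outfall 3: Q → 144.8 ML/d, C = (128.9·218.6 + 15.90·2020)/144.8 = 416.4 µg/L.

416 µg/L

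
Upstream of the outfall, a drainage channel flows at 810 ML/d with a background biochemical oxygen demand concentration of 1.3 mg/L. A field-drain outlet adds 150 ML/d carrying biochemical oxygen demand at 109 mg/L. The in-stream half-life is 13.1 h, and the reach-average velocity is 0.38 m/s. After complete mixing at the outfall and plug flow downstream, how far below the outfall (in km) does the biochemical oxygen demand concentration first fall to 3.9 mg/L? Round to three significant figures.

39.7 km

Mixed concentration C = ΣQC/ΣQ = (810.0·1.300 + 150.0·109.0) / 960.0 = 17400/960.0 = 18.13 mg/L.
Half-life 13.1 h → k = ln 2 / 13.1 = 0.05291 h⁻¹ = 1.270 d⁻¹.
Set 18.13·exp(−k·t) = 3.9 → t = ln(18.13/3.9)/k = 104500 s = 29.04 h.
Distance = v·t = 0.38·104500 = 39720 m = 39.72 km.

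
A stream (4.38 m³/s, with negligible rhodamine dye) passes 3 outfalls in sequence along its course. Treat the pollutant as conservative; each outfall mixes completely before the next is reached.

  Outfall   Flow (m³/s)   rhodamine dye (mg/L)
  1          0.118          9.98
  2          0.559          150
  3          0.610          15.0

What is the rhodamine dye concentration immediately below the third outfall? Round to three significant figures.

16.6 mg/L

Outfall 1: combined Q = 4.498 m³/s; C = (4.380·0 + 0.1180·9.980)/4.498 = 0.2618 mg/L.
Outfall 2: combined Q = 5.057 m³/s; C = (4.498·0.2618 + 0.5590·150.0)/5.057 = 16.81 mg/L.
Outfall 3: combined Q = 5.667 m³/s; C = (5.057·16.81 + 0.6100·15.00)/5.667 = 16.62 mg/L.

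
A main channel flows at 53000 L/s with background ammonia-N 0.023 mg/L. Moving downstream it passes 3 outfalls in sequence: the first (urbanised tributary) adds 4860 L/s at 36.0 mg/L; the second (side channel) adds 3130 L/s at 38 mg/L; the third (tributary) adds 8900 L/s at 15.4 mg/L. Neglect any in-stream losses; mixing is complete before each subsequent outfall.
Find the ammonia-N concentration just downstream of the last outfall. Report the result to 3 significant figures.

6.18 mg/L

Below outfall 1: Q → 57860 L/s, C = (53000·0.02300 + 4860·36.00)/57860 = 3.045 mg/L.
Below outfall 2: Q → 60990 L/s, C = (57860·3.045 + 3130·38.00)/60990 = 4.839 mg/L.
Below outfall 3: Q → 69890 L/s, C = (60990·4.839 + 8900·15.40)/69890 = 6.184 mg/L.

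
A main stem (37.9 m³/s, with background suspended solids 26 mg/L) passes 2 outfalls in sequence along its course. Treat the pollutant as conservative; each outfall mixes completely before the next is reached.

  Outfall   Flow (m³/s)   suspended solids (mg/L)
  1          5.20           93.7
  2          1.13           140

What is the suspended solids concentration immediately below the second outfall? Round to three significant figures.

Below outfall 1: Q → 43.10 m³/s, C = (37.90·26.00 + 5.200·93.70)/43.10 = 34.17 mg/L.
Below outfall 2: Q → 44.23 m³/s, C = (43.10·34.17 + 1.130·140.0)/44.23 = 36.87 mg/L.

36.9 mg/L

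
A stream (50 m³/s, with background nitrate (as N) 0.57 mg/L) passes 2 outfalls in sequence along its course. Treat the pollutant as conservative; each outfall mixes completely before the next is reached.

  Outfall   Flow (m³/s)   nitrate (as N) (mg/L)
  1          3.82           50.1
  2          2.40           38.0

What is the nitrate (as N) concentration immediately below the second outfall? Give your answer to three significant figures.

Outfall 1: combined Q = 53.82 m³/s; C = (50.00·0.5700 + 3.820·50.10)/53.82 = 4.086 mg/L.
Outfall 2: combined Q = 56.22 m³/s; C = (53.82·4.086 + 2.400·38.00)/56.22 = 5.533 mg/L.

5.53 mg/L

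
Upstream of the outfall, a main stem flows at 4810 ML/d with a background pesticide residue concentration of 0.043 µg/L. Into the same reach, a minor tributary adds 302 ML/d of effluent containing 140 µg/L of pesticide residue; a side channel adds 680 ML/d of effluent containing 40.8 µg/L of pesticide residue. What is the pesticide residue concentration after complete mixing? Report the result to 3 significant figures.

12.1 µg/L

Conservation of mass: C = (4810·0.04300 + 302.0·140.0 + 680.0·40.80) / 5792 = 70230/5792 = 12.13 µg/L.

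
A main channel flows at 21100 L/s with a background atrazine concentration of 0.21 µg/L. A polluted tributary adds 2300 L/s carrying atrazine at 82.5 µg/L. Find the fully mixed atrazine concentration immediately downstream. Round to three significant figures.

Conservation of mass: C = (21100·0.2100 + 2300·82.50) / 23400 = 194200/23400 = 8.298 µg/L.

8.30 µg/L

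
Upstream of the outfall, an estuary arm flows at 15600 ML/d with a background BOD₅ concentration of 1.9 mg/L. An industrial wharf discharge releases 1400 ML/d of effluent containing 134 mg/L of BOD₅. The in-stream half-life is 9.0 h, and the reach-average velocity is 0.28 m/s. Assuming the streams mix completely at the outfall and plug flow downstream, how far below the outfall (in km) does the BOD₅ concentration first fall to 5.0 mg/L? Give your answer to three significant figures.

12.3 km

After mixing, C = (15600·1.900 + 1400·134.0) / 17000 = 217200/17000 = 12.78 mg/L.
Half-life 9.0 h → k = ln 2 / 9.0 = 0.07702 h⁻¹ = 1.848 d⁻¹.
Set 12.78·exp(−k·t) = 5.0 → t = ln(12.78/5.0)/k = 43860 s = 12.18 h.
Distance = v·t = 0.28·43860 = 12280 m = 12.28 km.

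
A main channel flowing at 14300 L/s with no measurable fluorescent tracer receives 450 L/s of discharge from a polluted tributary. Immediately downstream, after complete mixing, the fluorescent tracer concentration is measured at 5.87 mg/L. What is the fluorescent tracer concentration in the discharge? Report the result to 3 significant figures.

Mass balance: 14300·0 + 450.0·Cₑ = 14750·5.870
→ Cₑ = (14750·5.870 − 14300·0) / 450.0 = 192.4 mg/L.

192 mg/L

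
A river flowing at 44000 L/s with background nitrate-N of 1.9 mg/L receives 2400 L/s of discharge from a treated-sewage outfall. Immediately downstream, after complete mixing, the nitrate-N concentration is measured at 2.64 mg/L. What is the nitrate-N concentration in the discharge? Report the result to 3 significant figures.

16.2 mg/L

Mass balance: 44000·1.900 + 2400·Cₑ = 46400·2.640
→ Cₑ = (46400·2.640 − 44000·1.900) / 2400 = 16.21 mg/L.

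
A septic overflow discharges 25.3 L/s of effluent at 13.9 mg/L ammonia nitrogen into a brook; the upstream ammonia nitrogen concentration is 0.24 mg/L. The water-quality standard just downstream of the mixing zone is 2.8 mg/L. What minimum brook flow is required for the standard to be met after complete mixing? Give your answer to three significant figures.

110 L/s

Set C_mix = 2.8: (Q·0.2400 + 25.30·13.90) / (Q + 25.30) = 2.8
→ Q = 25.30·(13.90 − 2.8)/(2.8 − 0.2400) = 109.7 L/s.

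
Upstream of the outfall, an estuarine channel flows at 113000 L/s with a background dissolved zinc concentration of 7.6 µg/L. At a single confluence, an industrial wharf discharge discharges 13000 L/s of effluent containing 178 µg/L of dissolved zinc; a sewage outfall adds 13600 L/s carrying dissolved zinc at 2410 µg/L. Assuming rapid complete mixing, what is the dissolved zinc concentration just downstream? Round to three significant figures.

Mixed concentration C = ΣQC/ΣQ = (113000·7.600 + 13000·178.0 + 13600·2410) / 139600 = 35950000/139600 = 257.5 µg/L.

258 µg/L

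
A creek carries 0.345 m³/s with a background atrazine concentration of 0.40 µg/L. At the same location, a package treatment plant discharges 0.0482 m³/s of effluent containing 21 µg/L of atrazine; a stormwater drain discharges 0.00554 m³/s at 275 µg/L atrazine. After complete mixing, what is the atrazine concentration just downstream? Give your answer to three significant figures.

Conservation of mass: C = (0.3450·0.4000 + 0.04820·21.00 + 0.005540·275.0) / 0.3987 = 2.674/0.3987 = 6.705 µg/L.

6.71 µg/L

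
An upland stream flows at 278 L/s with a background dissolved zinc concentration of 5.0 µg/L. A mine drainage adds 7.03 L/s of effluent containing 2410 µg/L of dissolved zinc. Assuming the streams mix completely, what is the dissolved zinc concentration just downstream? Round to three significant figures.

Flow-weighted average: C = (278.0·5.000 + 7.030·2410) / 285.0 = 18330/285.0 = 64.32 µg/L.

64.3 µg/L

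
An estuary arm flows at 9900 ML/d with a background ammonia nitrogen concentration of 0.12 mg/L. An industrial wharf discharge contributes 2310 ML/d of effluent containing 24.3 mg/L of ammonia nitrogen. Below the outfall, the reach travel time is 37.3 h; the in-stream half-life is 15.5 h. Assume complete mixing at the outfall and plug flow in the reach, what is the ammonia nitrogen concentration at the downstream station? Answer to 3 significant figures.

After mixing, C = (9900·0.1200 + 2310·24.30) / 12210 = 57320/12210 = 4.695 mg/L.
Half-life 15.5 h → k = ln 2 / 15.5 = 0.04472 h⁻¹ = 1.073 d⁻¹.
Decay over the reach: 4.695·exp(−kt) = 4.695·0.1886 = 0.8855 mg/L.

0.885 mg/L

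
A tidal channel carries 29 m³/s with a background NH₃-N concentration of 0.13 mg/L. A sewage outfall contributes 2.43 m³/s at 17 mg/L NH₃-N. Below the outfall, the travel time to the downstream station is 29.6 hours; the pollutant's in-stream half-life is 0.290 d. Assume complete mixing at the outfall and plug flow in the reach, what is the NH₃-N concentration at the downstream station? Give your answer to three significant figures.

0.0752 mg/L

Conservation of mass: C = (29.00·0.1300 + 2.430·17.00) / 31.43 = 45.08/31.43 = 1.434 mg/L.
Half-life 0.290 d → k = ln 2 / 0.290 = 2.390 d⁻¹.
Applying C = C₀e^(−kt): 1.434 × 0.05245 = 0.07523 mg/L.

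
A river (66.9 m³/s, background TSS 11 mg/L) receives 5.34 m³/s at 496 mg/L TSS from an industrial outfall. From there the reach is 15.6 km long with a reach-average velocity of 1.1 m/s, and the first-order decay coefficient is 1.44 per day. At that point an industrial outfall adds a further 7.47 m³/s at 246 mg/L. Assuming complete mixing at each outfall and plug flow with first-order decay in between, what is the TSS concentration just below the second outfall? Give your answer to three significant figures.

Mass balance: C = (66.90·11.00 + 5.340·496.0) / 72.24 = 3385/72.24 = 46.85 mg/L; combined flow 72.24 m³/s.
Travel time t = 15.6·1000 / 1.1 = 14180 s = 3.939 h.
After decay, C = 46.85 × e^(−kt) = 46.85 × 0.7895 = 36.99 mg/L.
Second outfall: C = (72.24·36.99 + 7.470·246.0)/79.71 = 56.58 mg/L.

56.6 mg/L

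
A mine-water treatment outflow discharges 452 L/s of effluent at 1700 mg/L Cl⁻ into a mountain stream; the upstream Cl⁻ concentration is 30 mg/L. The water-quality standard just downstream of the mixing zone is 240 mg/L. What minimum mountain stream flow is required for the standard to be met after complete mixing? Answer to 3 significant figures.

Set C_mix = 240: (Q·30.00 + 452.0·1700) / (Q + 452.0) = 240
→ Q = 452.0·(1700 − 240)/(240 − 30.00) = 3142 L/s.

3140 L/s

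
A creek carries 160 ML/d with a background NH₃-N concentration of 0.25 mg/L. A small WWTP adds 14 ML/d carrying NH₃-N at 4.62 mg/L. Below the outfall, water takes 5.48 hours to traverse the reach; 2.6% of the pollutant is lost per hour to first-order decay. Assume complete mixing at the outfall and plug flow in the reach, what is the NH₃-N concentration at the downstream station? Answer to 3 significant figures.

0.521 mg/L

After mixing, C = (160.0·0.2500 + 14.00·4.620) / 174.0 = 104.7/174.0 = 0.6016 mg/L.
2.6%/h lost → k = −ln(1 − 0.026) = 0.02634 h⁻¹.
Decay over the reach: 0.6016·exp(−kt) = 0.6016·0.8656 = 0.5207 mg/L.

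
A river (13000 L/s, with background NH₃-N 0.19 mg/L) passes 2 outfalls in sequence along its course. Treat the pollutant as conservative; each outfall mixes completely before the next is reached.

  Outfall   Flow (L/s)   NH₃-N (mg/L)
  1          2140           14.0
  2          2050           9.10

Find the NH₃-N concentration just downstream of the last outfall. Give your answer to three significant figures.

After outfall 1: Q = 13000 + 2140 = 15140 L/s; C = (13000·0.1900 + 2140·14.00)/15140 = 2.142 mg/L.
After outfall 2: Q = 15140 + 2050 = 17190 L/s; C = (15140·2.142 + 2050·9.100)/17190 = 2.972 mg/L.

2.97 mg/L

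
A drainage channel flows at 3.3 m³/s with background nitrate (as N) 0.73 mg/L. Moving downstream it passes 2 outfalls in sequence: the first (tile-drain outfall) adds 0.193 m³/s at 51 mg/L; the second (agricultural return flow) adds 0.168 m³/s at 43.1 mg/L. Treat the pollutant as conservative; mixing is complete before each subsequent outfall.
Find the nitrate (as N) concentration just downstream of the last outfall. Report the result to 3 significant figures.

After outfall 1: Q = 3.300 + 0.1930 = 3.493 m³/s; C = (3.300·0.7300 + 0.1930·51.00)/3.493 = 3.508 mg/L.
After outfall 2: Q = 3.493 + 0.1680 = 3.661 m³/s; C = (3.493·3.508 + 0.1680·43.10)/3.661 = 5.324 mg/L.

5.32 mg/L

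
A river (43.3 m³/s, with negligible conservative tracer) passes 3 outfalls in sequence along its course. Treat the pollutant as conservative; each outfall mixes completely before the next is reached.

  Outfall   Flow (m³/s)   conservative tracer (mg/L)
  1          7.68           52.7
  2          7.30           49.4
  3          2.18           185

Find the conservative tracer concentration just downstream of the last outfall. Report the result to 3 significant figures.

After outfall 1: Q = 43.30 + 7.680 = 50.98 m³/s; C = (43.30·0 + 7.680·52.70)/50.98 = 7.939 mg/L.
After outfall 2: Q = 50.98 + 7.300 = 58.28 m³/s; C = (50.98·7.939 + 7.300·49.40)/58.28 = 13.13 mg/L.
After outfall 3: Q = 58.28 + 2.180 = 60.46 m³/s; C = (58.28·13.13 + 2.180·185.0)/60.46 = 19.33 mg/L.

19.3 mg/L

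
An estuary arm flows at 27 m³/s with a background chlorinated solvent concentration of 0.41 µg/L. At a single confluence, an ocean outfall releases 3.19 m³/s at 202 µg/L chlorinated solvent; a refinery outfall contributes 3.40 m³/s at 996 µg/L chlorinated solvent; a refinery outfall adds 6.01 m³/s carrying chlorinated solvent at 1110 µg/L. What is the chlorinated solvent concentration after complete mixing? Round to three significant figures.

271 µg/L

Conservation of mass: C = (27.00·0.4100 + 3.190·202.0 + 3.400·996.0 + 6.010·1110) / 39.60 = 10710/39.60 = 270.5 µg/L.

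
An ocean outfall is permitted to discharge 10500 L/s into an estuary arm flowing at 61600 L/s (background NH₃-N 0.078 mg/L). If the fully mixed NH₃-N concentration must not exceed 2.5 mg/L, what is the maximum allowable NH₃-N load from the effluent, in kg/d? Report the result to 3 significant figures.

15200 kg/d

Mass balance at the limit: 61600·0.07800 + 10500·Cₑ = 72100·2.5 → Cₑ = 16.71 mg/L.
10500 L/s = 10.50 m³/s. Load = 10.50 m³/s × 16.71 g/m³ × 86 400 s/d = 15160 kg/d.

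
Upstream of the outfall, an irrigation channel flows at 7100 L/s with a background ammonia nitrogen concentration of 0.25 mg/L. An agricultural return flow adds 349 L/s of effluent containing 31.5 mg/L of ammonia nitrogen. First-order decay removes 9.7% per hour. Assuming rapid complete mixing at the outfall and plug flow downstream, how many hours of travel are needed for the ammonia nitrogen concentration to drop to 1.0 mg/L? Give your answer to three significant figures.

5.28 h

Mass balance: C = (7100·0.2500 + 349.0·31.50) / 7449 = 12770/7449 = 1.714 mg/L.
9.7%/h lost → k = −ln(1 − 0.097) = 0.1020 h⁻¹.
1.714·exp(−k·t) = 1.0 → t = ln(1.714/1.0)/k = 19010 s = 5.282 h.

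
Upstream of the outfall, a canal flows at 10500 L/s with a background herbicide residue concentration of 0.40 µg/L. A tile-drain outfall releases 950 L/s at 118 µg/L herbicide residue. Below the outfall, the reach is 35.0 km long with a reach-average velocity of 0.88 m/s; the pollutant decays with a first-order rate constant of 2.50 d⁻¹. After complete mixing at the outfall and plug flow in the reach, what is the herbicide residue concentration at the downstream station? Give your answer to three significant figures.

Mass balance: C = (10500·0.4000 + 950.0·118.0) / 11450 = 116300/11450 = 10.16 µg/L.
Travel time t = 35.0·1000 / 0.88 = 39770 s = 11.05 h.
After decay, C = 10.16 × e^(−kt) = 10.16 × 0.3164 = 3.213 µg/L.

3.21 µg/L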